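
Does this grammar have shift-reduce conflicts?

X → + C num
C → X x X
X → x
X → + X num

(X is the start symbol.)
A shift-reduce conflict occurs when an LR(0) state has both:
  - a complete (reduce) item [A → α .] (dot at the end), and
  - a shift item [B → β . c γ] (dot before a terminal).

Augment with X' → X and build the canonical LR(0) collection (I0 = CLOSURE({[X' → . X]}), then GOTO on every symbol after a dot until no new states appear). It has 10 states:
  I0: { [X → . + C num], [X → . + X num], [X → . x], [X' → . X] }  — shift
  I1: { [C → . X x X], [X → + . C num], [X → + . X num], [X → . + C num], [X → . + X num], [X → . x] }  — shift
  I2: { [X' → X .] }  — accept
  I3: { [X → x .] }  — reduce
  I4: { [X → + C . num] }  — shift
  I5: { [C → X . x X], [X → + X . num] }  — shift
  I6: { [X → + X num .] }  — reduce
  I7: { [C → X x . X], [X → . + C num], [X → . + X num], [X → . x] }  — shift
  I8: { [C → X x X .] }  — reduce
  I9: { [X → + C num .] }  — reduce

No state contains both a complete item and a shift item.

Answer: No shift-reduce conflicts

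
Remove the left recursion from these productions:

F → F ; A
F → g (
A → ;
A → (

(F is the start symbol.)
F is directly left-recursive. The standard transformation for
  A → A α₁ | ... | A α_m | β₁ | ... | β_n
is
  A  → β₁ A' | ... | β_n A'
  A' → α₁ A' | ... | α_m A' | ε

F → g ( becomes F → g ( F'
F → F ; A becomes F' → ; A F'
Add F' → ε

Productions for other non-terminals are unchanged:
  A → ;
  A → (

Resulting grammar:
F → g ( F'
F' → ; A F'
F' → ε
A → ;
A → (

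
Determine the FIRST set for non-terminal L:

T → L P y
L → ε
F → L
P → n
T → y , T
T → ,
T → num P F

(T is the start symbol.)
{ ε }

From L → ε:
  - ε-production, so ε ∈ FIRST(L)

Collecting: FIRST(L) = { ε }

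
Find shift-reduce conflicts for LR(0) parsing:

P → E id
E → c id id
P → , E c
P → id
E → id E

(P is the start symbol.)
A shift-reduce conflict occurs when an LR(0) state has both:
  - a complete (reduce) item [A → α .] (dot at the end), and
  - a shift item [B → β . c γ] (dot before a terminal).

Augment with P' → P and build the canonical LR(0) collection (I0 = CLOSURE({[P' → . P]}), then GOTO on every symbol after a dot until no new states appear). It has 13 states:
  I0: { [E → . c id id], [E → . id E], [P → . , E c], [P → . E id], [P → . id], [P' → . P] }  — shift
  I1: { [E → . c id id], [E → . id E], [P → , . E c] }  — shift
  I2: { [P → E . id] }  — shift
  I3: { [P' → P .] }  — accept
  I4: { [E → c . id id] }  — shift
  I5: { [E → . c id id], [E → . id E], [E → id . E], [P → id .] }  — shift, reduce
  I6: { [E → id E .] }  — reduce
  I7: { [E → . c id id], [E → . id E], [E → id . E] }  — shift
  I8: { [E → c id . id] }  — shift
  I9: { [E → c id id .] }  — reduce
  I10: { [P → E id .] }  — reduce
  I11: { [P → , E . c] }  — shift
  I12: { [P → , E c .] }  — reduce

I5 contains reduce item [P → id .] and shift items [E → . c id id], [E → . id E] — shift-reduce conflict.

Answer: Yes — I5: [P → id .] vs [E → . c id id]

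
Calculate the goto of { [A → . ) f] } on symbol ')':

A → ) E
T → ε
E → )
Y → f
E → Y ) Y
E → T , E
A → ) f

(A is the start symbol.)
GOTO(I, ')') = CLOSURE({ [A → αX.β] : [A → α.Xβ] ∈ I, X = ')' })

Items with dot before ')', with the dot advanced:
  [A → . ) f] → [A → ) . f]
Closure adds nothing (no advanced item has the dot before a non-terminal).

GOTO = { [A → ) . f] }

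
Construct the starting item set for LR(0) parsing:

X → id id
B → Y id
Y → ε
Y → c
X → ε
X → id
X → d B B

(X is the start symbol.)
{ [X → . d B B], [X → . id id], [X → . id], [X → .], [X' → . X] }

First, augment the grammar with X' → X
I₀ = CLOSURE({ [X' → . X] }):
  [X' → . X] has the dot before X: add [X → . id id], [X → .], [X → . id], [X → . d B B]
No further items can be added.

I₀ = { [X → . d B B], [X → . id id], [X → . id], [X → .], [X' → . X] }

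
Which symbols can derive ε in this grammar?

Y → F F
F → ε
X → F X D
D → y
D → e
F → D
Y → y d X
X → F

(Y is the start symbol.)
{ 'F', 'X', 'Y' }

A non-terminal is nullable if it can derive ε (the empty string): either it has an ε-production, or it has a production whose right-hand side consists entirely of nullable non-terminals.

ε-productions: F → ε
So F is immediately nullable.
Y → F F: every symbol on the right is nullable, so Y is nullable too.
X → F: every symbol on the right is nullable, so X is nullable too.
No further non-terminal can be added: every production for the remaining non-terminals contains a terminal or a non-nullable non-terminal.
Nullable = { 'F', 'X', 'Y' }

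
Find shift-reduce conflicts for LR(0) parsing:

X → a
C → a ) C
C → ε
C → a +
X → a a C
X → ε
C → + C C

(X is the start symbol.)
Yes — I0: [X → .] vs [X → . a]; I2: [X → a .] vs [X → a . a C]; I3: [C → .] vs [C → . + C C]; I4: [C → .] vs [C → . + C C]; I7: [C → .] vs [C → . + C C]; I10: [C → .] vs [C → . + C C]

A shift-reduce conflict occurs when an LR(0) state has both:
  - a complete (reduce) item [A → α .] (dot at the end), and
  - a shift item [B → β . c γ] (dot before a terminal).

Augment with X' → X and build the canonical LR(0) collection (I0 = CLOSURE({[X' → . X]}), then GOTO on every symbol after a dot until no new states appear). It has 12 states:
  I0: { [X → . a a C], [X → . a], [X → .], [X' → . X] }  — shift, reduce
  I1: { [X' → X .] }  — accept
  I2: { [X → a . a C], [X → a .] }  — shift, reduce
  I3: { [C → . + C C], [C → . a ) C], [C → . a +], [C → .], [X → a a . C] }  — shift, reduce
  I4: { [C → + . C C], [C → . + C C], [C → . a ) C], [C → . a +], [C → .] }  — shift, reduce
  I5: { [X → a a C .] }  — reduce
  I6: { [C → a . ) C], [C → a . +] }  — shift
  I7: { [C → . + C C], [C → . a ) C], [C → . a +], [C → .], [C → a ) . C] }  — shift, reduce
  I8: { [C → a + .] }  — reduce
  I9: { [C → a ) C .] }  — reduce
  I10: { [C → + C . C], [C → . + C C], [C → . a ) C], [C → . a +], [C → .] }  — shift, reduce
  I11: { [C → + C C .] }  — reduce

I0 contains reduce item [X → .] and shift items [X → . a], [X → . a a C] — shift-reduce conflict.
I2 contains reduce item [X → a .] and shift item [X → a . a C] — shift-reduce conflict.
I3 contains reduce item [C → .] and shift items [C → . + C C], [C → . a ) C], [C → . a +] — shift-reduce conflict.
I4 contains reduce item [C → .] and shift items [C → . + C C], [C → . a ) C], [C → . a +] — shift-reduce conflict.
I7 contains reduce item [C → .] and shift items [C → . + C C], [C → . a ) C], [C → . a +] — shift-reduce conflict.
I10 contains reduce item [C → .] and shift items [C → . + C C], [C → . a ) C], [C → . a +] — shift-reduce conflict.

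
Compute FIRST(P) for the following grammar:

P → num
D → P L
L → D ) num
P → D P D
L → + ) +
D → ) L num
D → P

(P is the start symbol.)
FIRST sets of the other non-terminals involved (by the same procedure, iterated to a fixed point):
  FIRST(D) = { ')', 'num' }

From P → num:
  - num is a terminal: add 'num' and stop
From P → D P D:
  - D is a non-terminal: add FIRST(D) \ {ε} = { ')', 'num' }
    D is not nullable, so stop

Collecting: FIRST(P) = { ')', 'num' }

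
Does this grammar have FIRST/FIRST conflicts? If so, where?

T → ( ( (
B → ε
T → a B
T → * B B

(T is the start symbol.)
No FIRST/FIRST conflicts.

A FIRST/FIRST conflict occurs when two productions N → α and N → β for the same non-terminal have FIRST(α) ∩ FIRST(β) ≠ ∅ (with ε ∈ FIRST of a nullable right-hand side, so two nullable alternatives also conflict).

Productions for T:
  T → ( ( (: FIRST = { '(' }
  T → a B: FIRST = { 'a' }
  T → * B B: FIRST = { '*' }
B has only one production, so no FIRST/FIRST conflict is possible there.

All alternatives of each non-terminal have pairwise disjoint FIRST sets.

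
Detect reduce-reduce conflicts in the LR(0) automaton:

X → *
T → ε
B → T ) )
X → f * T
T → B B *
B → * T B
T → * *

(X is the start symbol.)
Augment with X' → X and build the canonical LR(0) collection (I0 = CLOSURE({[X' → . X]}), then GOTO on every symbol after a dot until no new states appear). It has 16 states:
  I0: { [X → . *], [X → . f * T], [X' → . X] }  — shift
  I1: { [X → * .] }  — reduce
  I2: { [X' → X .] }  — accept
  I3: { [X → f . * T] }  — shift
  I4: { [B → . * T B], [B → . T ) )], [T → . * *], [T → . B B *], [T → .], [X → f * . T] }  — shift, reduce
  I5: { [B → * . T B], [B → . * T B], [B → . T ) )], [T → * . *], [T → . * *], [T → . B B *], [T → .] }  — shift, reduce
  I6: { [B → . * T B], [B → . T ) )], [T → . * *], [T → . B B *], [T → .], [T → B . B *] }  — shift, reduce
  I7: { [B → T . ) )], [X → f * T .] }  — shift, reduce
  I8: { [B → T ) . )] }  — shift
  I9: { [B → T ) ) .] }  — reduce
  I10: { [B → . * T B], [B → . T ) )], [T → . * *], [T → . B B *], [T → .], [T → B . B *], [T → B B . *] }  — shift, reduce
  I11: { [B → T . ) )] }  — shift
  I12: { [B → * . T B], [B → . * T B], [B → . T ) )], [T → * . *], [T → . * *], [T → . B B *], [T → .], [T → B B * .] }  — shift, 2 reduces
  I13: { [B → * . T B], [B → . * T B], [B → . T ) )], [T → * * .], [T → * . *], [T → . * *], [T → . B B *], [T → .] }  — shift, 2 reduces
  I14: { [B → * T . B], [B → . * T B], [B → . T ) )], [B → T . ) )], [T → . * *], [T → . B B *], [T → .] }  — shift, reduce
  I15: { [B → * T B .], [B → . * T B], [B → . T ) )], [T → . * *], [T → . B B *], [T → .], [T → B . B *] }  — shift, 2 reduces

I12 contains complete items [T → .], [T → B B * .] — reduce-reduce conflict.
I13 contains complete items [T → .], [T → * * .] — reduce-reduce conflict.
I15 contains complete items [B → * T B .], [T → .] — reduce-reduce conflict.

Answer: Yes — I12: [T → .] vs [T → B B * .]; I13: [T → .] vs [T → * * .]; I15: [B → * T B .] vs [T → .]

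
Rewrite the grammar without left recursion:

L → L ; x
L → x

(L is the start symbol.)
L → x L'
L' → ; x L'
L' → ε

L is directly left-recursive. The standard transformation for
  A → A α₁ | ... | A α_m | β₁ | ... | β_n
is
  A  → β₁ A' | ... | β_n A'
  A' → α₁ A' | ... | α_m A' | ε

L → x becomes L → x L'
L → L ; x becomes L' → ; x L'
Add L' → ε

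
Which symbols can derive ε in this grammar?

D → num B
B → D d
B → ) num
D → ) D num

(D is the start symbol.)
There are no ε-productions, so no non-terminal can derive ε.
No non-terminals are nullable.

Answer: None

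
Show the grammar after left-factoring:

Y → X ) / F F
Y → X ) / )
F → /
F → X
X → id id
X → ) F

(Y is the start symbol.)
Y → X ) / Y'
Y' → F F
Y' → )
F → /
F → X
X → id id
X → ) F

Left-factoring transforms A → αβ₁ | αβ₂ into A → αA' and A' → β₁ | β₂
(α is the longest common prefix among the alternatives). Repeat until
no nonterminal has two alternatives with a common prefix.

Round 1: Y has alternatives sharing prefix 'X ) /'. Introduce Y': Y → X ) / Y'
  Add: Y' → F F
  Add: Y' → )

No remaining common prefixes — done.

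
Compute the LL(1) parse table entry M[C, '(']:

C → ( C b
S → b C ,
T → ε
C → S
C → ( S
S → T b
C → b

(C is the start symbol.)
To find M[C, '('], we find productions for C where '(' is in the predict set (PREDICT(N → α) = (FIRST(α) \ {ε}) ∪ (FOLLOW(N) if α ⇒* ε)).

Relevant sets:
  FIRST(S) = { 'b' }

C → ( C b: PREDICT = { '(' }
  '(' is in predict set, so this production goes in M[C, '(']
C → S: PREDICT = { 'b' }
C → ( S: PREDICT = { '(' }
  '(' is in predict set, so this production goes in M[C, '(']
C → b: PREDICT = { 'b' }

M[C, '('] = C → ( C b, C → ( S  (a multiply-defined cell — the grammar is not LL(1))

Answer: C → ( C b, C → ( S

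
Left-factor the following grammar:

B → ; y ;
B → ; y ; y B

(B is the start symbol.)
B → ; y ; B'
B' → ε
B' → y B

Left-factoring transforms A → αβ₁ | αβ₂ into A → αA' and A' → β₁ | β₂
(α is the longest common prefix among the alternatives). Repeat until
no nonterminal has two alternatives with a common prefix.

Round 1: B has alternatives sharing prefix '; y ;'. Introduce B': B → ; y ; B'
  Add: B' → ε
  Add: B' → y B

No remaining common prefixes — done.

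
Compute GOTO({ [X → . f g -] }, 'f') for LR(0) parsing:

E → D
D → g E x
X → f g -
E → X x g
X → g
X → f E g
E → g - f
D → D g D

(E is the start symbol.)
GOTO(I, 'f') = CLOSURE({ [A → αX.β] : [A → α.Xβ] ∈ I, X = 'f' })

Items with dot before 'f', with the dot advanced:
  [X → . f g -] → [X → f . g -]
Closure adds nothing (no advanced item has the dot before a non-terminal).

GOTO = { [X → f . g -] }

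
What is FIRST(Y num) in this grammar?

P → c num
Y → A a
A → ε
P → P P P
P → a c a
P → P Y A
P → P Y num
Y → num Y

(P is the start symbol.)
FIRST sets of the non-terminals involved (from the grammar, by fixed-point iteration):
  FIRST(Y) = { 'a', 'num' }

To compute FIRST(Y num), process the symbols left to right:
Symbol Y is a non-terminal. Add FIRST(Y) \ {ε} = { 'a', 'num' }
Y is not nullable (ε ∉ FIRST(Y)), so stop here.
FIRST(Y num) = { 'a', 'num' }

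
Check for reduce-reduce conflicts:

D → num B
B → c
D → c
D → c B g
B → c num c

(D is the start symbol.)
No reduce-reduce conflicts

Augment with D' → D and build the canonical LR(0) collection (I0 = CLOSURE({[D' → . D]}), then GOTO on every symbol after a dot until no new states appear). It has 10 states:
  I0: { [D → . c B g], [D → . c], [D → . num B], [D' → . D] }  — shift
  I1: { [D' → D .] }  — accept
  I2: { [B → . c num c], [B → . c], [D → c . B g], [D → c .] }  — shift, reduce
  I3: { [B → . c num c], [B → . c], [D → num . B] }  — shift
  I4: { [D → num B .] }  — reduce
  I5: { [B → c . num c], [B → c .] }  — shift, reduce
  I6: { [B → c num . c] }  — shift
  I7: { [B → c num c .] }  — reduce
  I8: { [D → c B . g] }  — shift
  I9: { [D → c B g .] }  — reduce

No state contains more than one complete item.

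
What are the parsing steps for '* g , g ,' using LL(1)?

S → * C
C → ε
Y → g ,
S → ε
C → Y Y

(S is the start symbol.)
Stack is shown with the top on the left.

Stack    Input        Action
----------------------------
S $      * g , g , $  output S → * C
* C $    * g , g , $  match '*'
C $      g , g , $    output C → Y Y
Y Y $    g , g , $    output Y → g ,
g , Y $  g , g , $    match 'g'
, Y $    , g , $      match ','
Y $      g , $        output Y → g ,
g , $    g , $        match 'g'
, $      , $          match ','
$        $            accept

The string is accepted.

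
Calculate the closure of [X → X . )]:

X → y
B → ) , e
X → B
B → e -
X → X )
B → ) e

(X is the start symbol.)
{ [X → X . )] }

To compute CLOSURE, for each item [A → α.Bβ] where B is a non-terminal, add [B → .γ] for all productions B → γ; repeat for the newly added items until nothing changes.

Start with: [X → X . )]
The dot precedes the terminal ')', so nothing is added.

CLOSURE = { [X → X . )] }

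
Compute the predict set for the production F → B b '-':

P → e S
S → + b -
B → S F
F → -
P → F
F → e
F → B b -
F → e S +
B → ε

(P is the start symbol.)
PREDICT(F → B b '-') = (FIRST(RHS) \ {ε}) ∪ (FOLLOW(F) if ε ∈ FIRST(RHS), i.e. RHS ⇒* ε)
FIRST(B) = { '+', ε }
FIRST(B b '-') = { '+', 'b' }
ε ∉ FIRST(B b '-'), so FOLLOW(F) is not added.
PREDICT(F → B b '-') = { '+', 'b' }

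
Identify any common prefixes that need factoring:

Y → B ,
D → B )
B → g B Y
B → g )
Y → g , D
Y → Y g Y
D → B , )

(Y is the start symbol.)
Left-factoring is needed when two productions for the same non-terminal
share a common prefix on the right-hand side.

Productions for Y:
  Y → B ,
  Y → g , D
  Y → Y g Y
Productions for D:
  D → B )
  D → B , )
Productions for B:
  B → g B Y
  B → g )

Found common prefix 'B' in productions for D
Found common prefix 'g' in productions for B

Answer: Yes, D has productions with common prefix 'B'; B has productions with common prefix 'g'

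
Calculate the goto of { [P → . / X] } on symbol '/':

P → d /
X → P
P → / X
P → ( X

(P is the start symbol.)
GOTO(I, '/') = CLOSURE({ [A → αX.β] : [A → α.Xβ] ∈ I, X = '/' })

Items with dot before '/', with the dot advanced:
  [P → . / X] → [P → / . X]
Closure of the advanced items:
  [P → / . X] has the dot before X: add [X → . P]
  [X → . P] has the dot before P: add [P → . d /], [P → . / X], [P → . ( X]

GOTO = { [P → . ( X], [P → . / X], [P → . d /], [P → / . X], [X → . P] }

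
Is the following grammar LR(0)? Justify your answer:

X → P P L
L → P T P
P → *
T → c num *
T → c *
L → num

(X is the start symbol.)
Yes, the grammar is LR(0)

A grammar is LR(0) if no state in the canonical LR(0) collection has:
  - both a shift item (dot before a terminal) and a complete item (shift-reduce conflict), or
  - two or more complete items (reduce-reduce conflict; the accept item [X' → X .] counts as a complete item here).

Augment with X' → X and build the canonical LR(0) collection (I0 = CLOSURE({[X' → . X]}), then GOTO on every symbol after a dot until no new states appear). It has 14 states:
  I0: { [P → . *], [X → . P P L], [X' → . X] }  — shift
  I1: { [P → * .] }  — reduce
  I2: { [P → . *], [X → P . P L] }  — shift
  I3: { [X' → X .] }  — accept
  I4: { [L → . P T P], [L → . num], [P → . *], [X → P P . L] }  — shift
  I5: { [X → P P L .] }  — reduce
  I6: { [L → P . T P], [T → . c *], [T → . c num *] }  — shift
  I7: { [L → num .] }  — reduce
  I8: { [L → P T . P], [P → . *] }  — shift
  I9: { [T → c . *], [T → c . num *] }  — shift
  I10: { [T → c * .] }  — reduce
  I11: { [T → c num . *] }  — shift
  I12: { [T → c num * .] }  — reduce
  I13: { [L → P T P .] }  — reduce

Every state is either a pure shift/goto state or contains exactly one complete item and nothing to shift — no conflicts. The grammar is LR(0).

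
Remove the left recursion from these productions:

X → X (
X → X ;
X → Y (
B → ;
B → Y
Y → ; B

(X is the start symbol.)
X → Y ( X'
X' → ( X'
X' → ; X'
X' → ε
B → ;
B → Y
Y → ; B

X is directly left-recursive. The standard transformation for
  A → A α₁ | ... | A α_m | β₁ | ... | β_n
is
  A  → β₁ A' | ... | β_n A'
  A' → α₁ A' | ... | α_m A' | ε

X → Y ( becomes X → Y ( X'
X → X ( becomes X' → ( X'
X → X ; becomes X' → ; X'
Add X' → ε

Productions for other non-terminals are unchanged:
  B → ;
  B → Y
  Y → ; B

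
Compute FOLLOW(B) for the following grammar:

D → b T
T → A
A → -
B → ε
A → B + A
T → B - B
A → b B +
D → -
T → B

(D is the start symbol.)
In A → B + A: B is followed by '+' A, add FIRST('+' A) \ {ε} = { '+' }
In T → B - B: B is followed by '-' B, add FIRST('-' B) \ {ε} = { '-' }
In T → B - B: B is at the end, add FOLLOW(T)
In A → b B +: B is followed by '+', add FIRST('+') \ {ε} = { '+' }
In T → B: B is at the end, add FOLLOW(T)

The FOLLOW sets referred to above (computed the same way, to a fixed point):
  FOLLOW(T) = { $ }

Taking the union: FOLLOW(B) = { $, '+', '-' }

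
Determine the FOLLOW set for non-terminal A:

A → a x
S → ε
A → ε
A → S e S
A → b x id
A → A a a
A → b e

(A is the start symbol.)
To compute FOLLOW(A), find every occurrence of A on a right-hand side N → α A β: add FIRST(β) \ {ε}, and if β is empty or nullable also add FOLLOW(N). Iterate to a fixed point.

A is the start symbol, so $ ∈ FOLLOW(A).
In A → A a a: A is followed by a a, add FIRST(a a) \ {ε} = { 'a' }

Taking the union: FOLLOW(A) = { $, 'a' }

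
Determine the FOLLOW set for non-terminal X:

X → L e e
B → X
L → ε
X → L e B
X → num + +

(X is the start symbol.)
{ $ }

To compute FOLLOW(X), find every occurrence of X on a right-hand side N → α X β: add FIRST(β) \ {ε}, and if β is empty or nullable also add FOLLOW(N). Iterate to a fixed point.

X is the start symbol, so $ ∈ FOLLOW(X).
In B → X: X is at the end, add FOLLOW(B)

The FOLLOW sets referred to above (computed the same way, to a fixed point):
  FOLLOW(B) = { $ }

Taking the union: FOLLOW(X) = { $ }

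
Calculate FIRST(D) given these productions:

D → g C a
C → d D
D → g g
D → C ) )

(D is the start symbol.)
To compute FIRST(D), examine every production with D on the left-hand side, reading each right-hand side left to right until a non-nullable symbol is reached.

FIRST sets of the other non-terminals involved (by the same procedure, iterated to a fixed point):
  FIRST(C) = { 'd' }

From D → g C a:
  - g is a terminal: add 'g' and stop
From D → g g:
  - g is a terminal: add 'g' and stop
From D → C ) ):
  - C is a non-terminal: add FIRST(C) \ {ε} = { 'd' }
    C is not nullable, so stop

Collecting: FIRST(D) = { 'd', 'g' }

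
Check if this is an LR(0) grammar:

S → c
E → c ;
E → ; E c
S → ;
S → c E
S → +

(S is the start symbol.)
No. Shift-reduce conflict between [S → c .] and [E → . ; E c]

A grammar is LR(0) if no state in the canonical LR(0) collection has:
  - both a shift item (dot before a terminal) and a complete item (shift-reduce conflict), or
  - two or more complete items (reduce-reduce conflict; the accept item [S' → S .] counts as a complete item here).

Augment with S' → S and build the canonical LR(0) collection (I0 = CLOSURE({[S' → . S]}), then GOTO on every symbol after a dot until no new states appear). It has 11 states:
  I0: { [S → . +], [S → . ;], [S → . c E], [S → . c], [S' → . S] }  — shift
  I1: { [S → + .] }  — reduce
  I2: { [S → ; .] }  — reduce
  I3: { [S' → S .] }  — accept
  I4: { [E → . ; E c], [E → . c ;], [S → c . E], [S → c .] }  — shift, reduce
  I5: { [E → . ; E c], [E → . c ;], [E → ; . E c] }  — shift
  I6: { [S → c E .] }  — reduce
  I7: { [E → c . ;] }  — shift
  I8: { [E → c ; .] }  — reduce
  I9: { [E → ; E . c] }  — shift
  I10: { [E → ; E c .] }  — reduce

Conflict in state I4:
  Shift-reduce conflict between [S → c .] and [E → . ; E c]
So the grammar is NOT LR(0).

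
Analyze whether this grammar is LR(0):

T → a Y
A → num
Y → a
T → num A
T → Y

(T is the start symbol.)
No. Shift-reduce conflict between [Y → a .] and [Y → . a]

Augment with T' → T and build the canonical LR(0) collection (I0 = CLOSURE({[T' → . T]}), then GOTO on every symbol after a dot until no new states appear). It has 9 states:
  I0: { [T → . Y], [T → . a Y], [T → . num A], [T' → . T], [Y → . a] }  — shift
  I1: { [T' → T .] }  — accept
  I2: { [T → Y .] }  — reduce
  I3: { [T → a . Y], [Y → . a], [Y → a .] }  — shift, reduce
  I4: { [A → . num], [T → num . A] }  — shift
  I5: { [T → num A .] }  — reduce
  I6: { [A → num .] }  — reduce
  I7: { [T → a Y .] }  — reduce
  I8: { [Y → a .] }  — reduce

Conflict in state I3:
  Shift-reduce conflict between [Y → a .] and [Y → . a]
So the grammar is NOT LR(0).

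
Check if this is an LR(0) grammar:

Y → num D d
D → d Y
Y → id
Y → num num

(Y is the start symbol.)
A grammar is LR(0) if no state in the canonical LR(0) collection has:
  - both a shift item (dot before a terminal) and a complete item (shift-reduce conflict), or
  - two or more complete items (reduce-reduce conflict; the accept item [Y' → Y .] counts as a complete item here).

Augment with Y' → Y and build the canonical LR(0) collection (I0 = CLOSURE({[Y' → . Y]}), then GOTO on every symbol after a dot until no new states appear). It has 9 states:
  I0: { [Y → . id], [Y → . num D d], [Y → . num num], [Y' → . Y] }  — shift
  I1: { [Y' → Y .] }  — accept
  I2: { [Y → id .] }  — reduce
  I3: { [D → . d Y], [Y → num . D d], [Y → num . num] }  — shift
  I4: { [Y → num D . d] }  — shift
  I5: { [D → d . Y], [Y → . id], [Y → . num D d], [Y → . num num] }  — shift
  I6: { [Y → num num .] }  — reduce
  I7: { [D → d Y .] }  — reduce
  I8: { [Y → num D d .] }  — reduce

Every state is either a pure shift/goto state or contains exactly one complete item and nothing to shift — no conflicts. The grammar is LR(0).

Answer: Yes, the grammar is LR(0)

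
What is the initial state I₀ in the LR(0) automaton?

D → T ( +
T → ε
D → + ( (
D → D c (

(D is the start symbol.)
First, augment the grammar with D' → D
I₀ = CLOSURE({ [D' → . D] }):
  [D' → . D] has the dot before D: add [D → . T ( +], [D → . + ( (], [D → . D c (]
  [D → . T ( +] has the dot before T: add [T → .]
No further items can be added.

I₀ = { [D → . + ( (], [D → . D c (], [D → . T ( +], [D' → . D], [T → .] }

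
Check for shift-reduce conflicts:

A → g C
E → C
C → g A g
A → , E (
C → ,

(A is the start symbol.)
Augment with A' → A and build the canonical LR(0) collection (I0 = CLOSURE({[A' → . A]}), then GOTO on every symbol after a dot until no new states appear). It has 12 states:
  I0: { [A → . , E (], [A → . g C], [A' → . A] }  — shift
  I1: { [A → , . E (], [C → . ,], [C → . g A g], [E → . C] }  — shift
  I2: { [A' → A .] }  — accept
  I3: { [A → g . C], [C → . ,], [C → . g A g] }  — shift
  I4: { [C → , .] }  — reduce
  I5: { [A → g C .] }  — reduce
  I6: { [A → . , E (], [A → . g C], [C → g . A g] }  — shift
  I7: { [C → g A . g] }  — shift
  I8: { [C → g A g .] }  — reduce
  I9: { [E → C .] }  — reduce
  I10: { [A → , E . (] }  — shift
  I11: { [A → , E ( .] }  — reduce

No state contains both a complete item and a shift item.

Answer: No shift-reduce conflicts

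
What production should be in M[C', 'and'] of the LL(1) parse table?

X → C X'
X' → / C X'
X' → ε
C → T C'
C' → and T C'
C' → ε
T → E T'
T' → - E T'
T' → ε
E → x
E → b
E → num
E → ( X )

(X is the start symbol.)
C' → and T C'

To find M[C', 'and'], we find productions for C' where 'and' is in the predict set (PREDICT(N → α) = (FIRST(α) \ {ε}) ∪ (FOLLOW(N) if α ⇒* ε)).

Relevant sets:
  FOLLOW(C') = { $, ')', '/' }

C' → and T C': PREDICT = { 'and' }
  'and' is in predict set, so this production goes in M[C', 'and']
C' → ε: PREDICT = { $, ')', '/' }

M[C', 'and'] = C' → and T C'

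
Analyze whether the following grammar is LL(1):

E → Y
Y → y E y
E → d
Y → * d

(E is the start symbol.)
Relevant sets:
  FIRST(Y) = { '*', 'y' }

For E:
  PREDICT(E → Y) = { '*', 'y' }
  PREDICT(E → d) = { 'd' }
For Y:
  PREDICT(Y → y E y) = { 'y' }
  PREDICT(Y → '*' d) = { '*' }

All predict sets are disjoint. The grammar IS LL(1).

Answer: Yes, the grammar is LL(1).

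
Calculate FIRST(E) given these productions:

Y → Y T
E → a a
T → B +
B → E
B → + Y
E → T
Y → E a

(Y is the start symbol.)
To compute FIRST(E), examine every production with E on the left-hand side, reading each right-hand side left to right until a non-nullable symbol is reached.

FIRST sets of the other non-terminals involved (by the same procedure, iterated to a fixed point):
  FIRST(T) = { '+', 'a' }

From E → a a:
  - a is a terminal: add 'a' and stop
From E → T:
  - T is a non-terminal: add FIRST(T) \ {ε} = { '+', 'a' }
    T is not nullable, so stop

Collecting: FIRST(E) = { '+', 'a' }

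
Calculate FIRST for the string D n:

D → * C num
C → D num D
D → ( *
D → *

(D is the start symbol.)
FIRST sets of the non-terminals involved (from the grammar, by fixed-point iteration):
  FIRST(D) = { '(', '*' }

To compute FIRST(D n), process the symbols left to right:
Symbol D is a non-terminal. Add FIRST(D) \ {ε} = { '(', '*' }
D is not nullable (ε ∉ FIRST(D)), so stop here.
FIRST(D n) = { '(', '*' }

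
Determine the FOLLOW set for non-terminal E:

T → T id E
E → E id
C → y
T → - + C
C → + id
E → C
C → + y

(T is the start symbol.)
{ $, 'id' }

To compute FOLLOW(E), find every occurrence of E on a right-hand side N → α E β: add FIRST(β) \ {ε}, and if β is empty or nullable also add FOLLOW(N). Iterate to a fixed point.

In T → T id E: E is at the end, add FOLLOW(T)
In E → E id: E is followed by id, add FIRST(id) \ {ε} = { 'id' }

The FOLLOW sets referred to above (computed the same way, to a fixed point):
  FOLLOW(T) = { $, 'id' }

Taking the union: FOLLOW(E) = { $, 'id' }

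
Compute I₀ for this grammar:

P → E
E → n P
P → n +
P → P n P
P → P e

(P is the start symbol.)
{ [E → . n P], [P → . E], [P → . P e], [P → . P n P], [P → . n +], [P' → . P] }

First, augment the grammar with P' → P
I₀ = CLOSURE({ [P' → . P] }):
  [P' → . P] has the dot before P: add [P → . E], [P → . n +], [P → . P n P], [P → . P e]
  [P → . E] has the dot before E: add [E → . n P]
No further items can be added.

I₀ = { [E → . n P], [P → . E], [P → . P e], [P → . P n P], [P → . n +], [P' → . P] }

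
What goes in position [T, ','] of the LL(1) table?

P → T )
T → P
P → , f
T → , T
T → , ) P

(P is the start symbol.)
To find M[T, ','], we find productions for T where ',' is in the predict set (PREDICT(N → α) = (FIRST(α) \ {ε}) ∪ (FOLLOW(N) if α ⇒* ε)).

Relevant sets:
  FIRST(P) = { ',' }

T → P: PREDICT = { ',' }
  ',' is in predict set, so this production goes in M[T, ',']
T → , T: PREDICT = { ',' }
  ',' is in predict set, so this production goes in M[T, ',']
T → , ) P: PREDICT = { ',' }
  ',' is in predict set, so this production goes in M[T, ',']

M[T, ','] = T → P, T → , T, T → , ) P  (a multiply-defined cell — the grammar is not LL(1))

Answer: T → P, T → , T, T → , ) P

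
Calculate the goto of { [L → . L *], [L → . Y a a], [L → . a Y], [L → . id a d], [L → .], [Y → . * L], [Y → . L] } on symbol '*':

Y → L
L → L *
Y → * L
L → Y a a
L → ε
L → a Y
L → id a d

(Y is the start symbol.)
{ [L → . L *], [L → . Y a a], [L → . a Y], [L → . id a d], [L → .], [Y → * . L], [Y → . * L], [Y → . L] }

GOTO(I, '*') = CLOSURE({ [A → αX.β] : [A → α.Xβ] ∈ I, X = '*' })

Items with dot before '*', with the dot advanced:
  [Y → . * L] → [Y → * . L]
Closure of the advanced items:
  [Y → * . L] has the dot before L: add [L → . L *], [L → . Y a a], [L → .], [L → . a Y], [L → . id a d]
  [L → . Y a a] has the dot before Y: add [Y → . L], [Y → . * L]

GOTO = { [L → . L *], [L → . Y a a], [L → . a Y], [L → . id a d], [L → .], [Y → * . L], [Y → . * L], [Y → . L] }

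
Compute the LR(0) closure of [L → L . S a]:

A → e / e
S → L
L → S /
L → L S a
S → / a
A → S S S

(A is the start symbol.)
To compute CLOSURE, for each item [A → α.Bβ] where B is a non-terminal, add [B → .γ] for all productions B → γ; repeat for the newly added items until nothing changes.

Start with: [L → L . S a]
  [L → L . S a] has the dot before S: add [S → . L], [S → . / a]
  [S → . L] has the dot before L: add [L → . S /], [L → . L S a]
No further items can be added.

CLOSURE = { [L → . L S a], [L → . S /], [L → L . S a], [S → . / a], [S → . L] }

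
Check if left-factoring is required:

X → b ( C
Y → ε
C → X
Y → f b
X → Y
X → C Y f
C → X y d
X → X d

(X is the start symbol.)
Yes, C has productions with common prefix 'X'

Left-factoring is needed when two productions for the same non-terminal
share a common prefix on the right-hand side.

Productions for X:
  X → b ( C
  X → Y
  X → C Y f
  X → X d
Productions for Y:
  Y → ε
  Y → f b
Productions for C:
  C → X
  C → X y d

Found common prefix 'X' in productions for C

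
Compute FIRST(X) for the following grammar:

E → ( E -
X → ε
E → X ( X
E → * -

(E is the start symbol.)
From X → ε:
  - ε-production, so ε ∈ FIRST(X)

Collecting: FIRST(X) = { ε }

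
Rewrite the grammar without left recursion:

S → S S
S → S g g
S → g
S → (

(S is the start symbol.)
S is directly left-recursive. The standard transformation for
  A → A α₁ | ... | A α_m | β₁ | ... | β_n
is
  A  → β₁ A' | ... | β_n A'
  A' → α₁ A' | ... | α_m A' | ε

S → g becomes S → g S'
S → ( becomes S → ( S'
S → S S becomes S' → S S'
S → S g g becomes S' → g g S'
Add S' → ε

Resulting grammar:
S → g S'
S → ( S'
S' → S S'
S' → g g S'
S' → ε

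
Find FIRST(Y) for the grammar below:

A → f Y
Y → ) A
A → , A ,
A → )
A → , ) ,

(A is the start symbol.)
To compute FIRST(Y), examine every production with Y on the left-hand side, reading each right-hand side left to right until a non-nullable symbol is reached.

From Y → ) A:
  - ')' is a terminal: add ')' and stop

Collecting: FIRST(Y) = { ')' }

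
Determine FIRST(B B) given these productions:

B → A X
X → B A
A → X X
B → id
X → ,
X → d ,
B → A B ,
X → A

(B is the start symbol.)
{ ',', 'd', 'id' }

FIRST sets of the non-terminals involved (from the grammar, by fixed-point iteration):
  FIRST(B) = { ',', 'd', 'id' }

To compute FIRST(B B), process the symbols left to right:
Symbol B is a non-terminal. Add FIRST(B) \ {ε} = { ',', 'd', 'id' }
B is not nullable (ε ∉ FIRST(B)), so stop here.
FIRST(B B) = { ',', 'd', 'id' }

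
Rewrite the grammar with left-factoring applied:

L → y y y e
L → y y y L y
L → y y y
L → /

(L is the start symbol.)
L → y y y L'
L' → e
L' → L y
L' → ε
L → /

Left-factoring transforms A → αβ₁ | αβ₂ into A → αA' and A' → β₁ | β₂
(α is the longest common prefix among the alternatives). Repeat until
no nonterminal has two alternatives with a common prefix.

Round 1: L has alternatives sharing prefix 'y y y'. Introduce L': L → y y y L'
  Add: L' → e
  Add: L' → L y
  Add: L' → ε

No remaining common prefixes — done.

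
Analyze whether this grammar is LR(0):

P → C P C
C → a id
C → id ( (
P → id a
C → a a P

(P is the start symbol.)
A grammar is LR(0) if no state in the canonical LR(0) collection has:
  - both a shift item (dot before a terminal) and a complete item (shift-reduce conflict), or
  - two or more complete items (reduce-reduce conflict; the accept item [P' → P .] counts as a complete item here).

Augment with P' → P and build the canonical LR(0) collection (I0 = CLOSURE({[P' → . P]}), then GOTO on every symbol after a dot until no new states appear). It has 14 states:
  I0: { [C → . a a P], [C → . a id], [C → . id ( (], [P → . C P C], [P → . id a], [P' → . P] }  — shift
  I1: { [C → . a a P], [C → . a id], [C → . id ( (], [P → . C P C], [P → . id a], [P → C . P C] }  — shift
  I2: { [P' → P .] }  — accept
  I3: { [C → a . a P], [C → a . id] }  — shift
  I4: { [C → id . ( (], [P → id . a] }  — shift
  I5: { [C → id ( . (] }  — shift
  I6: { [P → id a .] }  — reduce
  I7: { [C → id ( ( .] }  — reduce
  I8: { [C → . a a P], [C → . a id], [C → . id ( (], [C → a a . P], [P → . C P C], [P → . id a] }  — shift
  I9: { [C → a id .] }  — reduce
  I10: { [C → a a P .] }  — reduce
  I11: { [C → . a a P], [C → . a id], [C → . id ( (], [P → C P . C] }  — shift
  I12: { [P → C P C .] }  — reduce
  I13: { [C → id . ( (] }  — shift

Every state is either a pure shift/goto state or contains exactly one complete item and nothing to shift — no conflicts. The grammar is LR(0).

Answer: Yes, the grammar is LR(0)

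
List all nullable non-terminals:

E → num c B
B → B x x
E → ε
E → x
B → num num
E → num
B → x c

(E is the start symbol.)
{ 'E' }

ε-productions: E → ε
So E is immediately nullable.
No further non-terminal can be added: every production for the remaining non-terminals contains a terminal or a non-nullable non-terminal.
Nullable = { 'E' }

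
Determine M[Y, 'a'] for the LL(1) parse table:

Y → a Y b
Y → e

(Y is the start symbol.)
To find M[Y, 'a'], we find productions for Y where 'a' is in the predict set (PREDICT(N → α) = (FIRST(α) \ {ε}) ∪ (FOLLOW(N) if α ⇒* ε)).

Y → a Y b: PREDICT = { 'a' }
  'a' is in predict set, so this production goes in M[Y, 'a']
Y → e: PREDICT = { 'e' }

M[Y, 'a'] = Y → a Y b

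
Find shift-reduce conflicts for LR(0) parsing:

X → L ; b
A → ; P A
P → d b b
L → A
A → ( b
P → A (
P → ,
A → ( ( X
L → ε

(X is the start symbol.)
Augment with X' → X and build the canonical LR(0) collection (I0 = CLOSURE({[X' → . X]}), then GOTO on every symbol after a dot until no new states appear). It has 19 states:
  I0: { [A → . ( ( X], [A → . ( b], [A → . ; P A], [L → . A], [L → .], [X → . L ; b], [X' → . X] }  — shift, reduce
  I1: { [A → ( . ( X], [A → ( . b] }  — shift
  I2: { [A → . ( ( X], [A → . ( b], [A → . ; P A], [A → ; . P A], [P → . ,], [P → . A (], [P → . d b b] }  — shift
  I3: { [L → A .] }  — reduce
  I4: { [X → L . ; b] }  — shift
  I5: { [X' → X .] }  — accept
  I6: { [X → L ; . b] }  — shift
  I7: { [X → L ; b .] }  — reduce
  I8: { [P → , .] }  — reduce
  I9: { [P → A . (] }  — shift
  I10: { [A → . ( ( X], [A → . ( b], [A → . ; P A], [A → ; P . A] }  — shift
  I11: { [P → d . b b] }  — shift
  I12: { [P → d b . b] }  — shift
  I13: { [P → d b b .] }  — reduce
  I14: { [A → ; P A .] }  — reduce
  I15: { [P → A ( .] }  — reduce
  I16: { [A → ( ( . X], [A → . ( ( X], [A → . ( b], [A → . ; P A], [L → . A], [L → .], [X → . L ; b] }  — shift, reduce
  I17: { [A → ( b .] }  — reduce
  I18: { [A → ( ( X .] }  — reduce

I0 contains reduce item [L → .] and shift items [A → . ( ( X], [A → . ( b], [A → . ; P A] — shift-reduce conflict.
I16 contains reduce item [L → .] and shift items [A → . ( ( X], [A → . ( b], [A → . ; P A] — shift-reduce conflict.

Answer: Yes — I0: [L → .] vs [A → . ( ( X]; I16: [L → .] vs [A → . ( ( X]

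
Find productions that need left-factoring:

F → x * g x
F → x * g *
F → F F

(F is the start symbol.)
Yes, F has productions with common prefix 'x * g'

Left-factoring is needed when two productions for the same non-terminal
share a common prefix on the right-hand side.

Productions for F:
  F → x * g x
  F → x * g *
  F → F F

Found common prefix 'x * g' in productions for F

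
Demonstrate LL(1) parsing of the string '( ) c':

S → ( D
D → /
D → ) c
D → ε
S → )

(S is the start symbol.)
Stack is shown with the top on the left.

Stack  Input    Action
----------------------
S $    ( ) c $  output S → ( D
( D $  ( ) c $  match '('
D $    ) c $    output D → ) c
) c $  ) c $    match ')'
c $    c $      match 'c'
$      $        accept

The string is accepted.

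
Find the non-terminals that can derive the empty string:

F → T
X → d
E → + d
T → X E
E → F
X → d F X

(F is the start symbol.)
A non-terminal is nullable if it can derive ε (the empty string): either it has an ε-production, or it has a production whose right-hand side consists entirely of nullable non-terminals.

There are no ε-productions, so no non-terminal can derive ε.
No non-terminals are nullable.

Answer: None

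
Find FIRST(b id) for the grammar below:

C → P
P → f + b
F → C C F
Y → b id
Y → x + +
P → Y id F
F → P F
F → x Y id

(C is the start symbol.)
{ 'b' }

To compute FIRST(b id), process the symbols left to right:
Symbol b is a terminal. Add 'b' and stop.
FIRST(b id) = { 'b' }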